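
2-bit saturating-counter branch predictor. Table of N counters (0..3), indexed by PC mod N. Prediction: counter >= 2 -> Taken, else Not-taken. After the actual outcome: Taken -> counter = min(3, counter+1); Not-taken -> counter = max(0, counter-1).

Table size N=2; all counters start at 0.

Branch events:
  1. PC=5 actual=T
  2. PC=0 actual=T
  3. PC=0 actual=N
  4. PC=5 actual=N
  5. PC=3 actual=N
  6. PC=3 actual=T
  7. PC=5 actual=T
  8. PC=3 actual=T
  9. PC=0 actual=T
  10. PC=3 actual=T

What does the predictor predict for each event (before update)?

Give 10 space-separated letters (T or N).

Ev 1: PC=5 idx=1 pred=N actual=T -> ctr[1]=1
Ev 2: PC=0 idx=0 pred=N actual=T -> ctr[0]=1
Ev 3: PC=0 idx=0 pred=N actual=N -> ctr[0]=0
Ev 4: PC=5 idx=1 pred=N actual=N -> ctr[1]=0
Ev 5: PC=3 idx=1 pred=N actual=N -> ctr[1]=0
Ev 6: PC=3 idx=1 pred=N actual=T -> ctr[1]=1
Ev 7: PC=5 idx=1 pred=N actual=T -> ctr[1]=2
Ev 8: PC=3 idx=1 pred=T actual=T -> ctr[1]=3
Ev 9: PC=0 idx=0 pred=N actual=T -> ctr[0]=1
Ev 10: PC=3 idx=1 pred=T actual=T -> ctr[1]=3

Answer: N N N N N N N T N T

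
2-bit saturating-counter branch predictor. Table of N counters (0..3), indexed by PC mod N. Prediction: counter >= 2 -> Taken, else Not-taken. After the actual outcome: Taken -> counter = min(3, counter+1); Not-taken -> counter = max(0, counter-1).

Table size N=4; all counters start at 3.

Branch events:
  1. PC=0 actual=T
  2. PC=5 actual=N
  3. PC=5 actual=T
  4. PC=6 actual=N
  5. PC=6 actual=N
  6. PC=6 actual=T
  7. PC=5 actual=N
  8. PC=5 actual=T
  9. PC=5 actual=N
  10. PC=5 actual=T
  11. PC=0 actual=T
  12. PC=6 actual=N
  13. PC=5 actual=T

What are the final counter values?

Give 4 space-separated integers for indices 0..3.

Ev 1: PC=0 idx=0 pred=T actual=T -> ctr[0]=3
Ev 2: PC=5 idx=1 pred=T actual=N -> ctr[1]=2
Ev 3: PC=5 idx=1 pred=T actual=T -> ctr[1]=3
Ev 4: PC=6 idx=2 pred=T actual=N -> ctr[2]=2
Ev 5: PC=6 idx=2 pred=T actual=N -> ctr[2]=1
Ev 6: PC=6 idx=2 pred=N actual=T -> ctr[2]=2
Ev 7: PC=5 idx=1 pred=T actual=N -> ctr[1]=2
Ev 8: PC=5 idx=1 pred=T actual=T -> ctr[1]=3
Ev 9: PC=5 idx=1 pred=T actual=N -> ctr[1]=2
Ev 10: PC=5 idx=1 pred=T actual=T -> ctr[1]=3
Ev 11: PC=0 idx=0 pred=T actual=T -> ctr[0]=3
Ev 12: PC=6 idx=2 pred=T actual=N -> ctr[2]=1
Ev 13: PC=5 idx=1 pred=T actual=T -> ctr[1]=3

Answer: 3 3 1 3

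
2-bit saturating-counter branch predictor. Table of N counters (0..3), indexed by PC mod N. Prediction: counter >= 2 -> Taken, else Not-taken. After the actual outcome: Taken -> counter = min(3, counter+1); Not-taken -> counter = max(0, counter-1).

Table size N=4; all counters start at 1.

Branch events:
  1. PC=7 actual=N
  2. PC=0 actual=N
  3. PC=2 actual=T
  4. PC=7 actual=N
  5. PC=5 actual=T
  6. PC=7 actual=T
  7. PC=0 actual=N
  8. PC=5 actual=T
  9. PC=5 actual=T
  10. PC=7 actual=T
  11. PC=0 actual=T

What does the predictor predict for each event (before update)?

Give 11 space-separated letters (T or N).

Ev 1: PC=7 idx=3 pred=N actual=N -> ctr[3]=0
Ev 2: PC=0 idx=0 pred=N actual=N -> ctr[0]=0
Ev 3: PC=2 idx=2 pred=N actual=T -> ctr[2]=2
Ev 4: PC=7 idx=3 pred=N actual=N -> ctr[3]=0
Ev 5: PC=5 idx=1 pred=N actual=T -> ctr[1]=2
Ev 6: PC=7 idx=3 pred=N actual=T -> ctr[3]=1
Ev 7: PC=0 idx=0 pred=N actual=N -> ctr[0]=0
Ev 8: PC=5 idx=1 pred=T actual=T -> ctr[1]=3
Ev 9: PC=5 idx=1 pred=T actual=T -> ctr[1]=3
Ev 10: PC=7 idx=3 pred=N actual=T -> ctr[3]=2
Ev 11: PC=0 idx=0 pred=N actual=T -> ctr[0]=1

Answer: N N N N N N N T T N N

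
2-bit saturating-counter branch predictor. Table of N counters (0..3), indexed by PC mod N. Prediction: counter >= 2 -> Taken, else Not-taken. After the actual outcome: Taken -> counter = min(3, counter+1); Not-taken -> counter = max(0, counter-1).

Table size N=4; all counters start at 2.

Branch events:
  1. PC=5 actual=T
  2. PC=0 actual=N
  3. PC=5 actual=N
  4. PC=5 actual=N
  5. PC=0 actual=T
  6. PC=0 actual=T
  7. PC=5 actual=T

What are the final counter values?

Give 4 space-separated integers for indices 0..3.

Answer: 3 2 2 2

Derivation:
Ev 1: PC=5 idx=1 pred=T actual=T -> ctr[1]=3
Ev 2: PC=0 idx=0 pred=T actual=N -> ctr[0]=1
Ev 3: PC=5 idx=1 pred=T actual=N -> ctr[1]=2
Ev 4: PC=5 idx=1 pred=T actual=N -> ctr[1]=1
Ev 5: PC=0 idx=0 pred=N actual=T -> ctr[0]=2
Ev 6: PC=0 idx=0 pred=T actual=T -> ctr[0]=3
Ev 7: PC=5 idx=1 pred=N actual=T -> ctr[1]=2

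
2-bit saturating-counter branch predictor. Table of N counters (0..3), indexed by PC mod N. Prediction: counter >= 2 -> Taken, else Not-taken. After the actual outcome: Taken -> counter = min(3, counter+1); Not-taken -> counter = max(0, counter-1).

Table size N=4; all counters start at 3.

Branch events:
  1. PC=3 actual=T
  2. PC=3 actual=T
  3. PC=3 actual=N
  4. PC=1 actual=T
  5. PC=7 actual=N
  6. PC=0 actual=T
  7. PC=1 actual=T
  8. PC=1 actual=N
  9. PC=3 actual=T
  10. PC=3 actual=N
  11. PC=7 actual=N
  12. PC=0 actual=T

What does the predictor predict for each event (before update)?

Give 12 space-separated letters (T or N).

Answer: T T T T T T T T N T N T

Derivation:
Ev 1: PC=3 idx=3 pred=T actual=T -> ctr[3]=3
Ev 2: PC=3 idx=3 pred=T actual=T -> ctr[3]=3
Ev 3: PC=3 idx=3 pred=T actual=N -> ctr[3]=2
Ev 4: PC=1 idx=1 pred=T actual=T -> ctr[1]=3
Ev 5: PC=7 idx=3 pred=T actual=N -> ctr[3]=1
Ev 6: PC=0 idx=0 pred=T actual=T -> ctr[0]=3
Ev 7: PC=1 idx=1 pred=T actual=T -> ctr[1]=3
Ev 8: PC=1 idx=1 pred=T actual=N -> ctr[1]=2
Ev 9: PC=3 idx=3 pred=N actual=T -> ctr[3]=2
Ev 10: PC=3 idx=3 pred=T actual=N -> ctr[3]=1
Ev 11: PC=7 idx=3 pred=N actual=N -> ctr[3]=0
Ev 12: PC=0 idx=0 pred=T actual=T -> ctr[0]=3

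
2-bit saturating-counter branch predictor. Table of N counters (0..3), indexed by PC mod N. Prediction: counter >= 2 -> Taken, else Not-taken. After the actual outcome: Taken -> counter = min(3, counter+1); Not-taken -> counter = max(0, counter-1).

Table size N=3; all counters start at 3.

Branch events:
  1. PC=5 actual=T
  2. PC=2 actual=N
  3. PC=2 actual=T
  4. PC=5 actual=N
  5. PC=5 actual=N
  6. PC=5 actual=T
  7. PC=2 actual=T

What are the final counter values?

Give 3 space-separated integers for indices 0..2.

Ev 1: PC=5 idx=2 pred=T actual=T -> ctr[2]=3
Ev 2: PC=2 idx=2 pred=T actual=N -> ctr[2]=2
Ev 3: PC=2 idx=2 pred=T actual=T -> ctr[2]=3
Ev 4: PC=5 idx=2 pred=T actual=N -> ctr[2]=2
Ev 5: PC=5 idx=2 pred=T actual=N -> ctr[2]=1
Ev 6: PC=5 idx=2 pred=N actual=T -> ctr[2]=2
Ev 7: PC=2 idx=2 pred=T actual=T -> ctr[2]=3

Answer: 3 3 3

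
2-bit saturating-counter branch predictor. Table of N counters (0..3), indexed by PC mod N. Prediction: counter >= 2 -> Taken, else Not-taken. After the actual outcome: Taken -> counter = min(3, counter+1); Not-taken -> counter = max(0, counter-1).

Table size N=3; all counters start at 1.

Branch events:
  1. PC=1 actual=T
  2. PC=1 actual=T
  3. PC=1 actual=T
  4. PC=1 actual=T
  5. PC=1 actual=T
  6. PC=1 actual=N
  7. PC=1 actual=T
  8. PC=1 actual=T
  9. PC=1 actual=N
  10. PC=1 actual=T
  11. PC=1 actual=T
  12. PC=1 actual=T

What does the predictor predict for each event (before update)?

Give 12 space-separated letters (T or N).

Answer: N T T T T T T T T T T T

Derivation:
Ev 1: PC=1 idx=1 pred=N actual=T -> ctr[1]=2
Ev 2: PC=1 idx=1 pred=T actual=T -> ctr[1]=3
Ev 3: PC=1 idx=1 pred=T actual=T -> ctr[1]=3
Ev 4: PC=1 idx=1 pred=T actual=T -> ctr[1]=3
Ev 5: PC=1 idx=1 pred=T actual=T -> ctr[1]=3
Ev 6: PC=1 idx=1 pred=T actual=N -> ctr[1]=2
Ev 7: PC=1 idx=1 pred=T actual=T -> ctr[1]=3
Ev 8: PC=1 idx=1 pred=T actual=T -> ctr[1]=3
Ev 9: PC=1 idx=1 pred=T actual=N -> ctr[1]=2
Ev 10: PC=1 idx=1 pred=T actual=T -> ctr[1]=3
Ev 11: PC=1 idx=1 pred=T actual=T -> ctr[1]=3
Ev 12: PC=1 idx=1 pred=T actual=T -> ctr[1]=3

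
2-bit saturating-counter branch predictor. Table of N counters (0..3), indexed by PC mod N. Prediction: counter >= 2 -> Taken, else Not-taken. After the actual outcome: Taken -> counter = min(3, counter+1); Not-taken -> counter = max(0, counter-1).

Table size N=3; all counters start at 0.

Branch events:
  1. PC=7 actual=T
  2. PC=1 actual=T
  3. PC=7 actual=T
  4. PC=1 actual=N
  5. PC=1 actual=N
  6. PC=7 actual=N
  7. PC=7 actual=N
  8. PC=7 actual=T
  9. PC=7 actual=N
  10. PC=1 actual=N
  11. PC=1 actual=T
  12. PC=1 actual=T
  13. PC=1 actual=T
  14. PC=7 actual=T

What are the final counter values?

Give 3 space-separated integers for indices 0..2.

Answer: 0 3 0

Derivation:
Ev 1: PC=7 idx=1 pred=N actual=T -> ctr[1]=1
Ev 2: PC=1 idx=1 pred=N actual=T -> ctr[1]=2
Ev 3: PC=7 idx=1 pred=T actual=T -> ctr[1]=3
Ev 4: PC=1 idx=1 pred=T actual=N -> ctr[1]=2
Ev 5: PC=1 idx=1 pred=T actual=N -> ctr[1]=1
Ev 6: PC=7 idx=1 pred=N actual=N -> ctr[1]=0
Ev 7: PC=7 idx=1 pred=N actual=N -> ctr[1]=0
Ev 8: PC=7 idx=1 pred=N actual=T -> ctr[1]=1
Ev 9: PC=7 idx=1 pred=N actual=N -> ctr[1]=0
Ev 10: PC=1 idx=1 pred=N actual=N -> ctr[1]=0
Ev 11: PC=1 idx=1 pred=N actual=T -> ctr[1]=1
Ev 12: PC=1 idx=1 pred=N actual=T -> ctr[1]=2
Ev 13: PC=1 idx=1 pred=T actual=T -> ctr[1]=3
Ev 14: PC=7 idx=1 pred=T actual=T -> ctr[1]=3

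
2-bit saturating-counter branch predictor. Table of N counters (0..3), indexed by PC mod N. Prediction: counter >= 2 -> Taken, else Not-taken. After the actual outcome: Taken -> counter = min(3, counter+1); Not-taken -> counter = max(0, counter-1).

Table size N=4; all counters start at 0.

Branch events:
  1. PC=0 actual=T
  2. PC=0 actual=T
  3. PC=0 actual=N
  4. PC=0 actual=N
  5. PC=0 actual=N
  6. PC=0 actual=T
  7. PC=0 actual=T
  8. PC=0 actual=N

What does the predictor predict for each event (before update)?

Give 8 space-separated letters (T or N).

Ev 1: PC=0 idx=0 pred=N actual=T -> ctr[0]=1
Ev 2: PC=0 idx=0 pred=N actual=T -> ctr[0]=2
Ev 3: PC=0 idx=0 pred=T actual=N -> ctr[0]=1
Ev 4: PC=0 idx=0 pred=N actual=N -> ctr[0]=0
Ev 5: PC=0 idx=0 pred=N actual=N -> ctr[0]=0
Ev 6: PC=0 idx=0 pred=N actual=T -> ctr[0]=1
Ev 7: PC=0 idx=0 pred=N actual=T -> ctr[0]=2
Ev 8: PC=0 idx=0 pred=T actual=N -> ctr[0]=1

Answer: N N T N N N N T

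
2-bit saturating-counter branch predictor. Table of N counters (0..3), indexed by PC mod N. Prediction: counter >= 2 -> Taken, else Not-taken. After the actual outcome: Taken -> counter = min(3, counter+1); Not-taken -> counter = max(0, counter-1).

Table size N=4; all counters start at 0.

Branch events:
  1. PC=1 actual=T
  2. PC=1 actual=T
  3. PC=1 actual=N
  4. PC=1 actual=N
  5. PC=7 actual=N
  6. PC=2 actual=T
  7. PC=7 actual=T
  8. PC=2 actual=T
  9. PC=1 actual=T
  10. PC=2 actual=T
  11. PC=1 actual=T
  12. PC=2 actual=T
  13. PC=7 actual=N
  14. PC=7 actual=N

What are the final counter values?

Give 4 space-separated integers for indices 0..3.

Ev 1: PC=1 idx=1 pred=N actual=T -> ctr[1]=1
Ev 2: PC=1 idx=1 pred=N actual=T -> ctr[1]=2
Ev 3: PC=1 idx=1 pred=T actual=N -> ctr[1]=1
Ev 4: PC=1 idx=1 pred=N actual=N -> ctr[1]=0
Ev 5: PC=7 idx=3 pred=N actual=N -> ctr[3]=0
Ev 6: PC=2 idx=2 pred=N actual=T -> ctr[2]=1
Ev 7: PC=7 idx=3 pred=N actual=T -> ctr[3]=1
Ev 8: PC=2 idx=2 pred=N actual=T -> ctr[2]=2
Ev 9: PC=1 idx=1 pred=N actual=T -> ctr[1]=1
Ev 10: PC=2 idx=2 pred=T actual=T -> ctr[2]=3
Ev 11: PC=1 idx=1 pred=N actual=T -> ctr[1]=2
Ev 12: PC=2 idx=2 pred=T actual=T -> ctr[2]=3
Ev 13: PC=7 idx=3 pred=N actual=N -> ctr[3]=0
Ev 14: PC=7 idx=3 pred=N actual=N -> ctr[3]=0

Answer: 0 2 3 0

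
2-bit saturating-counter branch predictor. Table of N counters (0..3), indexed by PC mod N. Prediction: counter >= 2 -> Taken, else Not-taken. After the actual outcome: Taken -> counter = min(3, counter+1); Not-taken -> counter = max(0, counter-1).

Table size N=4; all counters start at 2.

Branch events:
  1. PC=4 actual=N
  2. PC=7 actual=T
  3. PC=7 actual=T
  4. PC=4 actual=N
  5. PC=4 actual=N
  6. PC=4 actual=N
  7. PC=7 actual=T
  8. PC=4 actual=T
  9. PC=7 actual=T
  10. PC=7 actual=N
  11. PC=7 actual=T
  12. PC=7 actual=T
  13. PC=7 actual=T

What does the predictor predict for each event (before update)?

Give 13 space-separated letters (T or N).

Answer: T T T N N N T N T T T T T

Derivation:
Ev 1: PC=4 idx=0 pred=T actual=N -> ctr[0]=1
Ev 2: PC=7 idx=3 pred=T actual=T -> ctr[3]=3
Ev 3: PC=7 idx=3 pred=T actual=T -> ctr[3]=3
Ev 4: PC=4 idx=0 pred=N actual=N -> ctr[0]=0
Ev 5: PC=4 idx=0 pred=N actual=N -> ctr[0]=0
Ev 6: PC=4 idx=0 pred=N actual=N -> ctr[0]=0
Ev 7: PC=7 idx=3 pred=T actual=T -> ctr[3]=3
Ev 8: PC=4 idx=0 pred=N actual=T -> ctr[0]=1
Ev 9: PC=7 idx=3 pred=T actual=T -> ctr[3]=3
Ev 10: PC=7 idx=3 pred=T actual=N -> ctr[3]=2
Ev 11: PC=7 idx=3 pred=T actual=T -> ctr[3]=3
Ev 12: PC=7 idx=3 pred=T actual=T -> ctr[3]=3
Ev 13: PC=7 idx=3 pred=T actual=T -> ctr[3]=3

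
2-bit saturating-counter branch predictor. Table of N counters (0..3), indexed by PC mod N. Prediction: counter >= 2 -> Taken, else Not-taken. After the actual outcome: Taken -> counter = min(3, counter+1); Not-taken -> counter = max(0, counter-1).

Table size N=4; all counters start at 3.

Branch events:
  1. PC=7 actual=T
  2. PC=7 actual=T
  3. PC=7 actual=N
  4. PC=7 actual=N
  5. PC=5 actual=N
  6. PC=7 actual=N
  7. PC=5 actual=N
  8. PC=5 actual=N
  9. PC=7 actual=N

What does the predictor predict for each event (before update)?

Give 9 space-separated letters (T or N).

Answer: T T T T T N T N N

Derivation:
Ev 1: PC=7 idx=3 pred=T actual=T -> ctr[3]=3
Ev 2: PC=7 idx=3 pred=T actual=T -> ctr[3]=3
Ev 3: PC=7 idx=3 pred=T actual=N -> ctr[3]=2
Ev 4: PC=7 idx=3 pred=T actual=N -> ctr[3]=1
Ev 5: PC=5 idx=1 pred=T actual=N -> ctr[1]=2
Ev 6: PC=7 idx=3 pred=N actual=N -> ctr[3]=0
Ev 7: PC=5 idx=1 pred=T actual=N -> ctr[1]=1
Ev 8: PC=5 idx=1 pred=N actual=N -> ctr[1]=0
Ev 9: PC=7 idx=3 pred=N actual=N -> ctr[3]=0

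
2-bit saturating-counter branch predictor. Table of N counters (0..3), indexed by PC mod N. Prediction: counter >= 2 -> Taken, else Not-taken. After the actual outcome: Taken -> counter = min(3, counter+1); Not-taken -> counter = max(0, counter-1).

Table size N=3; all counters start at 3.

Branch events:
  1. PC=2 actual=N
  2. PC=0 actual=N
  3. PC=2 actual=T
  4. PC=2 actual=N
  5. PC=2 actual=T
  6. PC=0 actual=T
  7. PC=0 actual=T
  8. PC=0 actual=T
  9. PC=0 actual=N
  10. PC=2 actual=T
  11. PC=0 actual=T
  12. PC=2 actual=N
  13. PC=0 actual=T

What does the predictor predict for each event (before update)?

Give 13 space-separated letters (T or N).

Answer: T T T T T T T T T T T T T

Derivation:
Ev 1: PC=2 idx=2 pred=T actual=N -> ctr[2]=2
Ev 2: PC=0 idx=0 pred=T actual=N -> ctr[0]=2
Ev 3: PC=2 idx=2 pred=T actual=T -> ctr[2]=3
Ev 4: PC=2 idx=2 pred=T actual=N -> ctr[2]=2
Ev 5: PC=2 idx=2 pred=T actual=T -> ctr[2]=3
Ev 6: PC=0 idx=0 pred=T actual=T -> ctr[0]=3
Ev 7: PC=0 idx=0 pred=T actual=T -> ctr[0]=3
Ev 8: PC=0 idx=0 pred=T actual=T -> ctr[0]=3
Ev 9: PC=0 idx=0 pred=T actual=N -> ctr[0]=2
Ev 10: PC=2 idx=2 pred=T actual=T -> ctr[2]=3
Ev 11: PC=0 idx=0 pred=T actual=T -> ctr[0]=3
Ev 12: PC=2 idx=2 pred=T actual=N -> ctr[2]=2
Ev 13: PC=0 idx=0 pred=T actual=T -> ctr[0]=3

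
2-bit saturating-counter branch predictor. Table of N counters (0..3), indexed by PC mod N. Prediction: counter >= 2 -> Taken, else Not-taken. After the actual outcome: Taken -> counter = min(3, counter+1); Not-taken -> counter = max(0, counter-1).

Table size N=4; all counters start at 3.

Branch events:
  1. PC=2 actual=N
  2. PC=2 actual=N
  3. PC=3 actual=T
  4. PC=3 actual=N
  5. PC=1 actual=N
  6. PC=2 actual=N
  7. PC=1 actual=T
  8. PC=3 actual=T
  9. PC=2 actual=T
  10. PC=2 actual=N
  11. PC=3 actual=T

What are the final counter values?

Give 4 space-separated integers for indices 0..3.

Ev 1: PC=2 idx=2 pred=T actual=N -> ctr[2]=2
Ev 2: PC=2 idx=2 pred=T actual=N -> ctr[2]=1
Ev 3: PC=3 idx=3 pred=T actual=T -> ctr[3]=3
Ev 4: PC=3 idx=3 pred=T actual=N -> ctr[3]=2
Ev 5: PC=1 idx=1 pred=T actual=N -> ctr[1]=2
Ev 6: PC=2 idx=2 pred=N actual=N -> ctr[2]=0
Ev 7: PC=1 idx=1 pred=T actual=T -> ctr[1]=3
Ev 8: PC=3 idx=3 pred=T actual=T -> ctr[3]=3
Ev 9: PC=2 idx=2 pred=N actual=T -> ctr[2]=1
Ev 10: PC=2 idx=2 pred=N actual=N -> ctr[2]=0
Ev 11: PC=3 idx=3 pred=T actual=T -> ctr[3]=3

Answer: 3 3 0 3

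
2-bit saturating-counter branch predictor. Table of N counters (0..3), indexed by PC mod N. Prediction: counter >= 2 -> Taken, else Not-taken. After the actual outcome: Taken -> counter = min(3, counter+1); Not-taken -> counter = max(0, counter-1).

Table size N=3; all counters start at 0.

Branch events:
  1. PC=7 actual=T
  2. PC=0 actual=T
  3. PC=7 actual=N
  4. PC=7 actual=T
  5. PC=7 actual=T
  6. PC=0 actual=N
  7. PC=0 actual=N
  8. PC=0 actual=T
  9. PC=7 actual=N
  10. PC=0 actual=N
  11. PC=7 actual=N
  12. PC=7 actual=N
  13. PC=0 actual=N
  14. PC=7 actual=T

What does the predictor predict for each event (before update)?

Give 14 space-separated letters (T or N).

Ev 1: PC=7 idx=1 pred=N actual=T -> ctr[1]=1
Ev 2: PC=0 idx=0 pred=N actual=T -> ctr[0]=1
Ev 3: PC=7 idx=1 pred=N actual=N -> ctr[1]=0
Ev 4: PC=7 idx=1 pred=N actual=T -> ctr[1]=1
Ev 5: PC=7 idx=1 pred=N actual=T -> ctr[1]=2
Ev 6: PC=0 idx=0 pred=N actual=N -> ctr[0]=0
Ev 7: PC=0 idx=0 pred=N actual=N -> ctr[0]=0
Ev 8: PC=0 idx=0 pred=N actual=T -> ctr[0]=1
Ev 9: PC=7 idx=1 pred=T actual=N -> ctr[1]=1
Ev 10: PC=0 idx=0 pred=N actual=N -> ctr[0]=0
Ev 11: PC=7 idx=1 pred=N actual=N -> ctr[1]=0
Ev 12: PC=7 idx=1 pred=N actual=N -> ctr[1]=0
Ev 13: PC=0 idx=0 pred=N actual=N -> ctr[0]=0
Ev 14: PC=7 idx=1 pred=N actual=T -> ctr[1]=1

Answer: N N N N N N N N T N N N N N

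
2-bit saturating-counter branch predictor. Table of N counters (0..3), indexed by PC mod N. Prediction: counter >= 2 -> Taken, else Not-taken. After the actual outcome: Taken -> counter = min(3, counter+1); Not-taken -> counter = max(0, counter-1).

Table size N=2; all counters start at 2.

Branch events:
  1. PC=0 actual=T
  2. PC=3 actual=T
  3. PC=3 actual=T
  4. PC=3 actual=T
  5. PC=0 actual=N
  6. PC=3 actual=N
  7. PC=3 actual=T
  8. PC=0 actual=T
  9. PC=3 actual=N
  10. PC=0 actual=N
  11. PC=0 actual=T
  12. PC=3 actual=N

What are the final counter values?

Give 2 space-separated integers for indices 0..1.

Answer: 3 1

Derivation:
Ev 1: PC=0 idx=0 pred=T actual=T -> ctr[0]=3
Ev 2: PC=3 idx=1 pred=T actual=T -> ctr[1]=3
Ev 3: PC=3 idx=1 pred=T actual=T -> ctr[1]=3
Ev 4: PC=3 idx=1 pred=T actual=T -> ctr[1]=3
Ev 5: PC=0 idx=0 pred=T actual=N -> ctr[0]=2
Ev 6: PC=3 idx=1 pred=T actual=N -> ctr[1]=2
Ev 7: PC=3 idx=1 pred=T actual=T -> ctr[1]=3
Ev 8: PC=0 idx=0 pred=T actual=T -> ctr[0]=3
Ev 9: PC=3 idx=1 pred=T actual=N -> ctr[1]=2
Ev 10: PC=0 idx=0 pred=T actual=N -> ctr[0]=2
Ev 11: PC=0 idx=0 pred=T actual=T -> ctr[0]=3
Ev 12: PC=3 idx=1 pred=T actual=N -> ctr[1]=1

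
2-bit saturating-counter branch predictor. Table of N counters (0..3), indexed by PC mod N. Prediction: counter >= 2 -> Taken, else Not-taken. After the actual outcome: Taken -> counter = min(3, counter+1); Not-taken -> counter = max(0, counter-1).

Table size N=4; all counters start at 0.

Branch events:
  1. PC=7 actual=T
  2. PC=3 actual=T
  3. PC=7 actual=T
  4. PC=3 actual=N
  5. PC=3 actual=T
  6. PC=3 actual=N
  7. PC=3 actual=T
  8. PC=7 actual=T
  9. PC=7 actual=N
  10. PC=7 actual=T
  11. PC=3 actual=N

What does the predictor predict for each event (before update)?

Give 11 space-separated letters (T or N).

Answer: N N T T T T T T T T T

Derivation:
Ev 1: PC=7 idx=3 pred=N actual=T -> ctr[3]=1
Ev 2: PC=3 idx=3 pred=N actual=T -> ctr[3]=2
Ev 3: PC=7 idx=3 pred=T actual=T -> ctr[3]=3
Ev 4: PC=3 idx=3 pred=T actual=N -> ctr[3]=2
Ev 5: PC=3 idx=3 pred=T actual=T -> ctr[3]=3
Ev 6: PC=3 idx=3 pred=T actual=N -> ctr[3]=2
Ev 7: PC=3 idx=3 pred=T actual=T -> ctr[3]=3
Ev 8: PC=7 idx=3 pred=T actual=T -> ctr[3]=3
Ev 9: PC=7 idx=3 pred=T actual=N -> ctr[3]=2
Ev 10: PC=7 idx=3 pred=T actual=T -> ctr[3]=3
Ev 11: PC=3 idx=3 pred=T actual=N -> ctr[3]=2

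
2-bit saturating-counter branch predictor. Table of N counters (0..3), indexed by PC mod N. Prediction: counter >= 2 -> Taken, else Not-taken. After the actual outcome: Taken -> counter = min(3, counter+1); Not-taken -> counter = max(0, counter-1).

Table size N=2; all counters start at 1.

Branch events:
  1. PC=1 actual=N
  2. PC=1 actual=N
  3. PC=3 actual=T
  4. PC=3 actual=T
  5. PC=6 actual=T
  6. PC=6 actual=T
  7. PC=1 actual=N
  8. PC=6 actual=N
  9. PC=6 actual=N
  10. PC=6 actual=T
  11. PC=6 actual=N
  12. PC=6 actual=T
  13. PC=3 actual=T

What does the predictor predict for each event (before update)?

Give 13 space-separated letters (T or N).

Answer: N N N N N T T T T N T N N

Derivation:
Ev 1: PC=1 idx=1 pred=N actual=N -> ctr[1]=0
Ev 2: PC=1 idx=1 pred=N actual=N -> ctr[1]=0
Ev 3: PC=3 idx=1 pred=N actual=T -> ctr[1]=1
Ev 4: PC=3 idx=1 pred=N actual=T -> ctr[1]=2
Ev 5: PC=6 idx=0 pred=N actual=T -> ctr[0]=2
Ev 6: PC=6 idx=0 pred=T actual=T -> ctr[0]=3
Ev 7: PC=1 idx=1 pred=T actual=N -> ctr[1]=1
Ev 8: PC=6 idx=0 pred=T actual=N -> ctr[0]=2
Ev 9: PC=6 idx=0 pred=T actual=N -> ctr[0]=1
Ev 10: PC=6 idx=0 pred=N actual=T -> ctr[0]=2
Ev 11: PC=6 idx=0 pred=T actual=N -> ctr[0]=1
Ev 12: PC=6 idx=0 pred=N actual=T -> ctr[0]=2
Ev 13: PC=3 idx=1 pred=N actual=T -> ctr[1]=2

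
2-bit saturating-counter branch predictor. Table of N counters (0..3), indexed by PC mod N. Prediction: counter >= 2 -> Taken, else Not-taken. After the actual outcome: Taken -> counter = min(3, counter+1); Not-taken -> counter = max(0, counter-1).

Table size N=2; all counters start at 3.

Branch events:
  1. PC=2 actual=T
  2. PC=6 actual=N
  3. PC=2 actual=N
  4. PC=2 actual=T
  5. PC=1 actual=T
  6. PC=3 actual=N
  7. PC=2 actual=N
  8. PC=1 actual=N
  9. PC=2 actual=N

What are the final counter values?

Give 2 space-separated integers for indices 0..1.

Ev 1: PC=2 idx=0 pred=T actual=T -> ctr[0]=3
Ev 2: PC=6 idx=0 pred=T actual=N -> ctr[0]=2
Ev 3: PC=2 idx=0 pred=T actual=N -> ctr[0]=1
Ev 4: PC=2 idx=0 pred=N actual=T -> ctr[0]=2
Ev 5: PC=1 idx=1 pred=T actual=T -> ctr[1]=3
Ev 6: PC=3 idx=1 pred=T actual=N -> ctr[1]=2
Ev 7: PC=2 idx=0 pred=T actual=N -> ctr[0]=1
Ev 8: PC=1 idx=1 pred=T actual=N -> ctr[1]=1
Ev 9: PC=2 idx=0 pred=N actual=N -> ctr[0]=0

Answer: 0 1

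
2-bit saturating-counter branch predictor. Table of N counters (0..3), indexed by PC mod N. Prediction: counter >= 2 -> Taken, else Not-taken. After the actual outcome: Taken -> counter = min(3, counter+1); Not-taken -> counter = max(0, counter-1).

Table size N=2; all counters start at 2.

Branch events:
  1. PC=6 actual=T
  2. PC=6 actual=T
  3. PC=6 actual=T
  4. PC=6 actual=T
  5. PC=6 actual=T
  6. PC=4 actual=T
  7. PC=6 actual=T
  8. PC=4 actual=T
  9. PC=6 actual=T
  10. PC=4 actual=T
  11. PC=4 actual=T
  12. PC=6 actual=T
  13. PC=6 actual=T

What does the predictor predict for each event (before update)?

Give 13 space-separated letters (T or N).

Ev 1: PC=6 idx=0 pred=T actual=T -> ctr[0]=3
Ev 2: PC=6 idx=0 pred=T actual=T -> ctr[0]=3
Ev 3: PC=6 idx=0 pred=T actual=T -> ctr[0]=3
Ev 4: PC=6 idx=0 pred=T actual=T -> ctr[0]=3
Ev 5: PC=6 idx=0 pred=T actual=T -> ctr[0]=3
Ev 6: PC=4 idx=0 pred=T actual=T -> ctr[0]=3
Ev 7: PC=6 idx=0 pred=T actual=T -> ctr[0]=3
Ev 8: PC=4 idx=0 pred=T actual=T -> ctr[0]=3
Ev 9: PC=6 idx=0 pred=T actual=T -> ctr[0]=3
Ev 10: PC=4 idx=0 pred=T actual=T -> ctr[0]=3
Ev 11: PC=4 idx=0 pred=T actual=T -> ctr[0]=3
Ev 12: PC=6 idx=0 pred=T actual=T -> ctr[0]=3
Ev 13: PC=6 idx=0 pred=T actual=T -> ctr[0]=3

Answer: T T T T T T T T T T T T T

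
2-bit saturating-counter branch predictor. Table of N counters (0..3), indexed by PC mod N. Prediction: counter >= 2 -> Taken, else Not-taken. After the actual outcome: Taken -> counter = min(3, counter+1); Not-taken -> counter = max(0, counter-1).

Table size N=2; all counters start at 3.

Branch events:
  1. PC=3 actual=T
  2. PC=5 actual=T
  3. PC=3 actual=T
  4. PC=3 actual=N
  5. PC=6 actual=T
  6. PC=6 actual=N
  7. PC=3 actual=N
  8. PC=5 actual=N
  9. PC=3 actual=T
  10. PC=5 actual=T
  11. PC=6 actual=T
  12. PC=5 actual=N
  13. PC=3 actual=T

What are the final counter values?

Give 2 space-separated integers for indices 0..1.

Ev 1: PC=3 idx=1 pred=T actual=T -> ctr[1]=3
Ev 2: PC=5 idx=1 pred=T actual=T -> ctr[1]=3
Ev 3: PC=3 idx=1 pred=T actual=T -> ctr[1]=3
Ev 4: PC=3 idx=1 pred=T actual=N -> ctr[1]=2
Ev 5: PC=6 idx=0 pred=T actual=T -> ctr[0]=3
Ev 6: PC=6 idx=0 pred=T actual=N -> ctr[0]=2
Ev 7: PC=3 idx=1 pred=T actual=N -> ctr[1]=1
Ev 8: PC=5 idx=1 pred=N actual=N -> ctr[1]=0
Ev 9: PC=3 idx=1 pred=N actual=T -> ctr[1]=1
Ev 10: PC=5 idx=1 pred=N actual=T -> ctr[1]=2
Ev 11: PC=6 idx=0 pred=T actual=T -> ctr[0]=3
Ev 12: PC=5 idx=1 pred=T actual=N -> ctr[1]=1
Ev 13: PC=3 idx=1 pred=N actual=T -> ctr[1]=2

Answer: 3 2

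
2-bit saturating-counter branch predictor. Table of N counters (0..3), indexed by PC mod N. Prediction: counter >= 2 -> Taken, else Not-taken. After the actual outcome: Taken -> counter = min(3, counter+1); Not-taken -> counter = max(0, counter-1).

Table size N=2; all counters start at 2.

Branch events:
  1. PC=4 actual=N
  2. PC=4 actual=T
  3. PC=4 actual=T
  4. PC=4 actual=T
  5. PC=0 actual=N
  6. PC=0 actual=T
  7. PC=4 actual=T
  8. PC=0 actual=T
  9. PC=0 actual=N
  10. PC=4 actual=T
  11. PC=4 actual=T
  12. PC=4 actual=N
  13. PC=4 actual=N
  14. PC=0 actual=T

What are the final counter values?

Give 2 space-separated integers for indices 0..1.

Ev 1: PC=4 idx=0 pred=T actual=N -> ctr[0]=1
Ev 2: PC=4 idx=0 pred=N actual=T -> ctr[0]=2
Ev 3: PC=4 idx=0 pred=T actual=T -> ctr[0]=3
Ev 4: PC=4 idx=0 pred=T actual=T -> ctr[0]=3
Ev 5: PC=0 idx=0 pred=T actual=N -> ctr[0]=2
Ev 6: PC=0 idx=0 pred=T actual=T -> ctr[0]=3
Ev 7: PC=4 idx=0 pred=T actual=T -> ctr[0]=3
Ev 8: PC=0 idx=0 pred=T actual=T -> ctr[0]=3
Ev 9: PC=0 idx=0 pred=T actual=N -> ctr[0]=2
Ev 10: PC=4 idx=0 pred=T actual=T -> ctr[0]=3
Ev 11: PC=4 idx=0 pred=T actual=T -> ctr[0]=3
Ev 12: PC=4 idx=0 pred=T actual=N -> ctr[0]=2
Ev 13: PC=4 idx=0 pred=T actual=N -> ctr[0]=1
Ev 14: PC=0 idx=0 pred=N actual=T -> ctr[0]=2

Answer: 2 2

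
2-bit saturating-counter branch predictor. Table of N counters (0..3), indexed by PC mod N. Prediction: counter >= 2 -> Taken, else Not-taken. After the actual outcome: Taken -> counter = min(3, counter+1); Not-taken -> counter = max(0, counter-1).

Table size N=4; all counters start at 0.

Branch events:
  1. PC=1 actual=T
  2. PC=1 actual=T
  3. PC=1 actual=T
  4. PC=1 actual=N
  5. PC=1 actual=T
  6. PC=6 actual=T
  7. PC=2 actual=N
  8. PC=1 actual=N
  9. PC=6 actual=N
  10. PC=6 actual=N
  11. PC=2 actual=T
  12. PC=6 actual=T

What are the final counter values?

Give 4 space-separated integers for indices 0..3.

Answer: 0 2 2 0

Derivation:
Ev 1: PC=1 idx=1 pred=N actual=T -> ctr[1]=1
Ev 2: PC=1 idx=1 pred=N actual=T -> ctr[1]=2
Ev 3: PC=1 idx=1 pred=T actual=T -> ctr[1]=3
Ev 4: PC=1 idx=1 pred=T actual=N -> ctr[1]=2
Ev 5: PC=1 idx=1 pred=T actual=T -> ctr[1]=3
Ev 6: PC=6 idx=2 pred=N actual=T -> ctr[2]=1
Ev 7: PC=2 idx=2 pred=N actual=N -> ctr[2]=0
Ev 8: PC=1 idx=1 pred=T actual=N -> ctr[1]=2
Ev 9: PC=6 idx=2 pred=N actual=N -> ctr[2]=0
Ev 10: PC=6 idx=2 pred=N actual=N -> ctr[2]=0
Ev 11: PC=2 idx=2 pred=N actual=T -> ctr[2]=1
Ev 12: PC=6 idx=2 pred=N actual=T -> ctr[2]=2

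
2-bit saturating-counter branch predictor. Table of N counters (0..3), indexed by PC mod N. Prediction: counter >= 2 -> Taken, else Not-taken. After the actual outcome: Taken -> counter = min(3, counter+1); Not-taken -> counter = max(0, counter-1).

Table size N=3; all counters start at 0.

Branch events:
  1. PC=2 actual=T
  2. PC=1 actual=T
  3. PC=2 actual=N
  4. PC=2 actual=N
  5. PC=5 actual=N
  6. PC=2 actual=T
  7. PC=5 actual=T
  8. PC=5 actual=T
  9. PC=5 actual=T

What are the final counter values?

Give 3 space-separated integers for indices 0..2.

Ev 1: PC=2 idx=2 pred=N actual=T -> ctr[2]=1
Ev 2: PC=1 idx=1 pred=N actual=T -> ctr[1]=1
Ev 3: PC=2 idx=2 pred=N actual=N -> ctr[2]=0
Ev 4: PC=2 idx=2 pred=N actual=N -> ctr[2]=0
Ev 5: PC=5 idx=2 pred=N actual=N -> ctr[2]=0
Ev 6: PC=2 idx=2 pred=N actual=T -> ctr[2]=1
Ev 7: PC=5 idx=2 pred=N actual=T -> ctr[2]=2
Ev 8: PC=5 idx=2 pred=T actual=T -> ctr[2]=3
Ev 9: PC=5 idx=2 pred=T actual=T -> ctr[2]=3

Answer: 0 1 3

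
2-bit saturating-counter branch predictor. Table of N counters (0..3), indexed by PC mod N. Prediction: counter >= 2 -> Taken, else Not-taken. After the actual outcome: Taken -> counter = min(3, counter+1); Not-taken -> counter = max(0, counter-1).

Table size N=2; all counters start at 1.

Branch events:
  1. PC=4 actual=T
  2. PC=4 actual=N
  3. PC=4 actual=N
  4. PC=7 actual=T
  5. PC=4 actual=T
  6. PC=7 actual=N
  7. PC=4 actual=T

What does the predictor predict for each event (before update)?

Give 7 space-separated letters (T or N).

Ev 1: PC=4 idx=0 pred=N actual=T -> ctr[0]=2
Ev 2: PC=4 idx=0 pred=T actual=N -> ctr[0]=1
Ev 3: PC=4 idx=0 pred=N actual=N -> ctr[0]=0
Ev 4: PC=7 idx=1 pred=N actual=T -> ctr[1]=2
Ev 5: PC=4 idx=0 pred=N actual=T -> ctr[0]=1
Ev 6: PC=7 idx=1 pred=T actual=N -> ctr[1]=1
Ev 7: PC=4 idx=0 pred=N actual=T -> ctr[0]=2

Answer: N T N N N T N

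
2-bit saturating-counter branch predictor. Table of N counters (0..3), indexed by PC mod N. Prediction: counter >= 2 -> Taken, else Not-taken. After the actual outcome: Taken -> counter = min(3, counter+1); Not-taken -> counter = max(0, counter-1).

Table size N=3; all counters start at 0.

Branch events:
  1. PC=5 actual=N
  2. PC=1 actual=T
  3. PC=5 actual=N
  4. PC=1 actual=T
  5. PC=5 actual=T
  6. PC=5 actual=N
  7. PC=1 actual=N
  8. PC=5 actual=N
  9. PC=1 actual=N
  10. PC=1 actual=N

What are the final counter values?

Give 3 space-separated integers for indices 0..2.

Answer: 0 0 0

Derivation:
Ev 1: PC=5 idx=2 pred=N actual=N -> ctr[2]=0
Ev 2: PC=1 idx=1 pred=N actual=T -> ctr[1]=1
Ev 3: PC=5 idx=2 pred=N actual=N -> ctr[2]=0
Ev 4: PC=1 idx=1 pred=N actual=T -> ctr[1]=2
Ev 5: PC=5 idx=2 pred=N actual=T -> ctr[2]=1
Ev 6: PC=5 idx=2 pred=N actual=N -> ctr[2]=0
Ev 7: PC=1 idx=1 pred=T actual=N -> ctr[1]=1
Ev 8: PC=5 idx=2 pred=N actual=N -> ctr[2]=0
Ev 9: PC=1 idx=1 pred=N actual=N -> ctr[1]=0
Ev 10: PC=1 idx=1 pred=N actual=N -> ctr[1]=0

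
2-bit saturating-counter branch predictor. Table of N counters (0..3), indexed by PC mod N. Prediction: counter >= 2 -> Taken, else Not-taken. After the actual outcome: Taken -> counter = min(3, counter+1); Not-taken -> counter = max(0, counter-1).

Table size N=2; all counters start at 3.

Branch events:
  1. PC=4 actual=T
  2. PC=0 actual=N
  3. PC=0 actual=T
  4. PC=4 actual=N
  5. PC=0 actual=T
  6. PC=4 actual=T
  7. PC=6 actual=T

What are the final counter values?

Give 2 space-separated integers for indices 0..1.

Answer: 3 3

Derivation:
Ev 1: PC=4 idx=0 pred=T actual=T -> ctr[0]=3
Ev 2: PC=0 idx=0 pred=T actual=N -> ctr[0]=2
Ev 3: PC=0 idx=0 pred=T actual=T -> ctr[0]=3
Ev 4: PC=4 idx=0 pred=T actual=N -> ctr[0]=2
Ev 5: PC=0 idx=0 pred=T actual=T -> ctr[0]=3
Ev 6: PC=4 idx=0 pred=T actual=T -> ctr[0]=3
Ev 7: PC=6 idx=0 pred=T actual=T -> ctr[0]=3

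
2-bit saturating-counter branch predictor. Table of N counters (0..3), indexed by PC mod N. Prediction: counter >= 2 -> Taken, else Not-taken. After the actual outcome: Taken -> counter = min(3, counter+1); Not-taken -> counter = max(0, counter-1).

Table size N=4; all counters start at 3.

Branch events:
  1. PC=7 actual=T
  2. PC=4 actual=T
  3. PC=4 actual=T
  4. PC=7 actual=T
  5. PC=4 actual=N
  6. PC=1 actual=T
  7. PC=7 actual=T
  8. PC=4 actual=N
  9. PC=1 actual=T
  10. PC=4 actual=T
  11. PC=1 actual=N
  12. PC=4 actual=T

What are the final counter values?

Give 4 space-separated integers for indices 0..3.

Answer: 3 2 3 3

Derivation:
Ev 1: PC=7 idx=3 pred=T actual=T -> ctr[3]=3
Ev 2: PC=4 idx=0 pred=T actual=T -> ctr[0]=3
Ev 3: PC=4 idx=0 pred=T actual=T -> ctr[0]=3
Ev 4: PC=7 idx=3 pred=T actual=T -> ctr[3]=3
Ev 5: PC=4 idx=0 pred=T actual=N -> ctr[0]=2
Ev 6: PC=1 idx=1 pred=T actual=T -> ctr[1]=3
Ev 7: PC=7 idx=3 pred=T actual=T -> ctr[3]=3
Ev 8: PC=4 idx=0 pred=T actual=N -> ctr[0]=1
Ev 9: PC=1 idx=1 pred=T actual=T -> ctr[1]=3
Ev 10: PC=4 idx=0 pred=N actual=T -> ctr[0]=2
Ev 11: PC=1 idx=1 pred=T actual=N -> ctr[1]=2
Ev 12: PC=4 idx=0 pred=T actual=T -> ctr[0]=3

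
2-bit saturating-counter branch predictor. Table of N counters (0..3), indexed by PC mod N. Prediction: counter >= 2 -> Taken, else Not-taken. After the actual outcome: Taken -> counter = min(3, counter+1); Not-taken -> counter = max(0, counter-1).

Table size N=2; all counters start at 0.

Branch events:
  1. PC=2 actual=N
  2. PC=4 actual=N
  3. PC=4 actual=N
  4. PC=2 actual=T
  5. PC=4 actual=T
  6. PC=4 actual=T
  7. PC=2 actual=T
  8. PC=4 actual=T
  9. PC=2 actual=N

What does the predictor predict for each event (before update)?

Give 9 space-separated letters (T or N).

Answer: N N N N N T T T T

Derivation:
Ev 1: PC=2 idx=0 pred=N actual=N -> ctr[0]=0
Ev 2: PC=4 idx=0 pred=N actual=N -> ctr[0]=0
Ev 3: PC=4 idx=0 pred=N actual=N -> ctr[0]=0
Ev 4: PC=2 idx=0 pred=N actual=T -> ctr[0]=1
Ev 5: PC=4 idx=0 pred=N actual=T -> ctr[0]=2
Ev 6: PC=4 idx=0 pred=T actual=T -> ctr[0]=3
Ev 7: PC=2 idx=0 pred=T actual=T -> ctr[0]=3
Ev 8: PC=4 idx=0 pred=T actual=T -> ctr[0]=3
Ev 9: PC=2 idx=0 pred=T actual=N -> ctr[0]=2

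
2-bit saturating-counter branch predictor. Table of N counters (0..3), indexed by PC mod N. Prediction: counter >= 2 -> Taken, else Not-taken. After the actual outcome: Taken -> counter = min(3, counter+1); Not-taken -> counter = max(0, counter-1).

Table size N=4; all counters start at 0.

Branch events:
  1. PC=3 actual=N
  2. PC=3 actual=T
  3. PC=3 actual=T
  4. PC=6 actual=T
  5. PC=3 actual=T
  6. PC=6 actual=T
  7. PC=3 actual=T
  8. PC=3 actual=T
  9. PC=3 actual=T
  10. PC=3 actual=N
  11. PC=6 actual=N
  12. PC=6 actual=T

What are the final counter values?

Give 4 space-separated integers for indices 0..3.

Ev 1: PC=3 idx=3 pred=N actual=N -> ctr[3]=0
Ev 2: PC=3 idx=3 pred=N actual=T -> ctr[3]=1
Ev 3: PC=3 idx=3 pred=N actual=T -> ctr[3]=2
Ev 4: PC=6 idx=2 pred=N actual=T -> ctr[2]=1
Ev 5: PC=3 idx=3 pred=T actual=T -> ctr[3]=3
Ev 6: PC=6 idx=2 pred=N actual=T -> ctr[2]=2
Ev 7: PC=3 idx=3 pred=T actual=T -> ctr[3]=3
Ev 8: PC=3 idx=3 pred=T actual=T -> ctr[3]=3
Ev 9: PC=3 idx=3 pred=T actual=T -> ctr[3]=3
Ev 10: PC=3 idx=3 pred=T actual=N -> ctr[3]=2
Ev 11: PC=6 idx=2 pred=T actual=N -> ctr[2]=1
Ev 12: PC=6 idx=2 pred=N actual=T -> ctr[2]=2

Answer: 0 0 2 2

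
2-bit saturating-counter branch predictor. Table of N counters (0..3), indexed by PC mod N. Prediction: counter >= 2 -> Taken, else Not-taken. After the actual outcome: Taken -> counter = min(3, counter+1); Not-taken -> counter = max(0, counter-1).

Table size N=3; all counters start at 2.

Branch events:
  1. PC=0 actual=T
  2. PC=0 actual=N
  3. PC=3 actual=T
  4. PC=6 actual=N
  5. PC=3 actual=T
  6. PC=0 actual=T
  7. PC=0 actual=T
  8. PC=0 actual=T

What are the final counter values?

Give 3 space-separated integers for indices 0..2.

Answer: 3 2 2

Derivation:
Ev 1: PC=0 idx=0 pred=T actual=T -> ctr[0]=3
Ev 2: PC=0 idx=0 pred=T actual=N -> ctr[0]=2
Ev 3: PC=3 idx=0 pred=T actual=T -> ctr[0]=3
Ev 4: PC=6 idx=0 pred=T actual=N -> ctr[0]=2
Ev 5: PC=3 idx=0 pred=T actual=T -> ctr[0]=3
Ev 6: PC=0 idx=0 pred=T actual=T -> ctr[0]=3
Ev 7: PC=0 idx=0 pred=T actual=T -> ctr[0]=3
Ev 8: PC=0 idx=0 pred=T actual=T -> ctr[0]=3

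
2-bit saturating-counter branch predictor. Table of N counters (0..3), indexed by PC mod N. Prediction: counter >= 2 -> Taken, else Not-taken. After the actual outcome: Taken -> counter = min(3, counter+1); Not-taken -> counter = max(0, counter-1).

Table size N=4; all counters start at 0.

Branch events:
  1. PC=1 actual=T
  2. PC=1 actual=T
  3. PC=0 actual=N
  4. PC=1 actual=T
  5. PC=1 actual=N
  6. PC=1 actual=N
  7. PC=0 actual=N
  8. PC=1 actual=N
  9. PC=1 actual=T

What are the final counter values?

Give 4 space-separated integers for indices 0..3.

Ev 1: PC=1 idx=1 pred=N actual=T -> ctr[1]=1
Ev 2: PC=1 idx=1 pred=N actual=T -> ctr[1]=2
Ev 3: PC=0 idx=0 pred=N actual=N -> ctr[0]=0
Ev 4: PC=1 idx=1 pred=T actual=T -> ctr[1]=3
Ev 5: PC=1 idx=1 pred=T actual=N -> ctr[1]=2
Ev 6: PC=1 idx=1 pred=T actual=N -> ctr[1]=1
Ev 7: PC=0 idx=0 pred=N actual=N -> ctr[0]=0
Ev 8: PC=1 idx=1 pred=N actual=N -> ctr[1]=0
Ev 9: PC=1 idx=1 pred=N actual=T -> ctr[1]=1

Answer: 0 1 0 0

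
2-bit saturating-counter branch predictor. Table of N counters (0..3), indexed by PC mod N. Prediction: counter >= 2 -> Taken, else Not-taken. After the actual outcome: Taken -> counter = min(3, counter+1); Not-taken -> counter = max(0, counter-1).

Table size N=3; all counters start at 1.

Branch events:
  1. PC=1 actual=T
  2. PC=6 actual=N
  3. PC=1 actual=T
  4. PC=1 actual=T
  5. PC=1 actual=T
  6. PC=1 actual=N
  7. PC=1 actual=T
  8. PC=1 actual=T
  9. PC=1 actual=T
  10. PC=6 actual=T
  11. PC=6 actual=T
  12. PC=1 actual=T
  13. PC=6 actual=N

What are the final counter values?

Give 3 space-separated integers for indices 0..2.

Ev 1: PC=1 idx=1 pred=N actual=T -> ctr[1]=2
Ev 2: PC=6 idx=0 pred=N actual=N -> ctr[0]=0
Ev 3: PC=1 idx=1 pred=T actual=T -> ctr[1]=3
Ev 4: PC=1 idx=1 pred=T actual=T -> ctr[1]=3
Ev 5: PC=1 idx=1 pred=T actual=T -> ctr[1]=3
Ev 6: PC=1 idx=1 pred=T actual=N -> ctr[1]=2
Ev 7: PC=1 idx=1 pred=T actual=T -> ctr[1]=3
Ev 8: PC=1 idx=1 pred=T actual=T -> ctr[1]=3
Ev 9: PC=1 idx=1 pred=T actual=T -> ctr[1]=3
Ev 10: PC=6 idx=0 pred=N actual=T -> ctr[0]=1
Ev 11: PC=6 idx=0 pred=N actual=T -> ctr[0]=2
Ev 12: PC=1 idx=1 pred=T actual=T -> ctr[1]=3
Ev 13: PC=6 idx=0 pred=T actual=N -> ctr[0]=1

Answer: 1 3 1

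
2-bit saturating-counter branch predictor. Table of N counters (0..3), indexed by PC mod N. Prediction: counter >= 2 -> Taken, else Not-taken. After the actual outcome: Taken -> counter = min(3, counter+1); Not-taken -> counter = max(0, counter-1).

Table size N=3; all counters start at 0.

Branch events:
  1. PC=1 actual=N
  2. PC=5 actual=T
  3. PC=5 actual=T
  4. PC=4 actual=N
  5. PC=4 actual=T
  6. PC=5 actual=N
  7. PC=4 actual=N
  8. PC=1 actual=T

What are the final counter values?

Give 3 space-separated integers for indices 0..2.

Answer: 0 1 1

Derivation:
Ev 1: PC=1 idx=1 pred=N actual=N -> ctr[1]=0
Ev 2: PC=5 idx=2 pred=N actual=T -> ctr[2]=1
Ev 3: PC=5 idx=2 pred=N actual=T -> ctr[2]=2
Ev 4: PC=4 idx=1 pred=N actual=N -> ctr[1]=0
Ev 5: PC=4 idx=1 pred=N actual=T -> ctr[1]=1
Ev 6: PC=5 idx=2 pred=T actual=N -> ctr[2]=1
Ev 7: PC=4 idx=1 pred=N actual=N -> ctr[1]=0
Ev 8: PC=1 idx=1 pred=N actual=T -> ctr[1]=1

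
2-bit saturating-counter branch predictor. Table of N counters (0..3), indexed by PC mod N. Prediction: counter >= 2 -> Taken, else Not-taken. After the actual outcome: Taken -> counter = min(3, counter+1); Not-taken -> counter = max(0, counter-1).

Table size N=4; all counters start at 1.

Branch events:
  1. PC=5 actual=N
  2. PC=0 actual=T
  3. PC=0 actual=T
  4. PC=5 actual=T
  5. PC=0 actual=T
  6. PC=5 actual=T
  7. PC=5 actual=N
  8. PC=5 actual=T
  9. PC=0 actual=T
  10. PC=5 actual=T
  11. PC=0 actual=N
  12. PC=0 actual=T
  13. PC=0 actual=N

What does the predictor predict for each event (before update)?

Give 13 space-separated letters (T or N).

Answer: N N T N T N T N T T T T T

Derivation:
Ev 1: PC=5 idx=1 pred=N actual=N -> ctr[1]=0
Ev 2: PC=0 idx=0 pred=N actual=T -> ctr[0]=2
Ev 3: PC=0 idx=0 pred=T actual=T -> ctr[0]=3
Ev 4: PC=5 idx=1 pred=N actual=T -> ctr[1]=1
Ev 5: PC=0 idx=0 pred=T actual=T -> ctr[0]=3
Ev 6: PC=5 idx=1 pred=N actual=T -> ctr[1]=2
Ev 7: PC=5 idx=1 pred=T actual=N -> ctr[1]=1
Ev 8: PC=5 idx=1 pred=N actual=T -> ctr[1]=2
Ev 9: PC=0 idx=0 pred=T actual=T -> ctr[0]=3
Ev 10: PC=5 idx=1 pred=T actual=T -> ctr[1]=3
Ev 11: PC=0 idx=0 pred=T actual=N -> ctr[0]=2
Ev 12: PC=0 idx=0 pred=T actual=T -> ctr[0]=3
Ev 13: PC=0 idx=0 pred=T actual=N -> ctr[0]=2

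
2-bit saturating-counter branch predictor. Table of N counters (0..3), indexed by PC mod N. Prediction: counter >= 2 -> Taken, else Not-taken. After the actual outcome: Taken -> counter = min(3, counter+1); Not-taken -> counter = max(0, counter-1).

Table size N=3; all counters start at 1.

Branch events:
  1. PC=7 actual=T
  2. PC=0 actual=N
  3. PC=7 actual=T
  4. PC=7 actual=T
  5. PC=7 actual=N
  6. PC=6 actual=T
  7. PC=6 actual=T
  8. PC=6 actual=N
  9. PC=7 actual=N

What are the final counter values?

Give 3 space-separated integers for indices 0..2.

Ev 1: PC=7 idx=1 pred=N actual=T -> ctr[1]=2
Ev 2: PC=0 idx=0 pred=N actual=N -> ctr[0]=0
Ev 3: PC=7 idx=1 pred=T actual=T -> ctr[1]=3
Ev 4: PC=7 idx=1 pred=T actual=T -> ctr[1]=3
Ev 5: PC=7 idx=1 pred=T actual=N -> ctr[1]=2
Ev 6: PC=6 idx=0 pred=N actual=T -> ctr[0]=1
Ev 7: PC=6 idx=0 pred=N actual=T -> ctr[0]=2
Ev 8: PC=6 idx=0 pred=T actual=N -> ctr[0]=1
Ev 9: PC=7 idx=1 pred=T actual=N -> ctr[1]=1

Answer: 1 1 1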